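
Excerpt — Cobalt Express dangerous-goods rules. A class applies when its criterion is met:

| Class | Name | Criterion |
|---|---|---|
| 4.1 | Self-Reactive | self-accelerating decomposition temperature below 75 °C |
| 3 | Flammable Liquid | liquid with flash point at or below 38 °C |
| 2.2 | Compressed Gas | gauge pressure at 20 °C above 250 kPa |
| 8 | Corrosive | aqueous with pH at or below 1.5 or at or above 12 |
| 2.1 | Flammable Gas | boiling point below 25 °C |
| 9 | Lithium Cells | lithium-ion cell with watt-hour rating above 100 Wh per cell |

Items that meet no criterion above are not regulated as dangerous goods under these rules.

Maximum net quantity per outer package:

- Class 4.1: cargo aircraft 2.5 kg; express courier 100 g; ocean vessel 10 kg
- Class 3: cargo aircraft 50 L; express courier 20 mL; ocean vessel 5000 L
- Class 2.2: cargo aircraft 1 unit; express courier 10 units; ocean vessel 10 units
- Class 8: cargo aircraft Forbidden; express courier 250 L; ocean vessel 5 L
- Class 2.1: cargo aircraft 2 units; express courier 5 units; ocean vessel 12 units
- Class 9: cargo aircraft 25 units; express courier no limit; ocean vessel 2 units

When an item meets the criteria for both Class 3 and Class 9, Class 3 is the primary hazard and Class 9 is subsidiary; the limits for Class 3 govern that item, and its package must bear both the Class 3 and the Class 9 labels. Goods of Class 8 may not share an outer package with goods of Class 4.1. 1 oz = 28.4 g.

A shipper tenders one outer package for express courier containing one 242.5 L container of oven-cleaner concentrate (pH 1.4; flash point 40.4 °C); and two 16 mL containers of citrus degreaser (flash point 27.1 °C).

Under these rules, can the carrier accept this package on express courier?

No

With pH 1.4 (≤ 1.5), the oven-cleaner concentrate falls in Class 8.
Flash point 27.1 °C meets the Class 3 criterion (Flammable Liquid), so the citrus degreaser is Class 3.
Class 3 quantity: two 16 mL containers = 32 mL.
32 mL > 20 mL (express courier limit, Class 3) — over the limit.
Class 8 quantity: 242.5 L.
242.5 L is within the express courier limit of 250 L for Class 8.
The segregation rule (Class 8 with Class 4.1) does not apply to Class 3 with Class 8.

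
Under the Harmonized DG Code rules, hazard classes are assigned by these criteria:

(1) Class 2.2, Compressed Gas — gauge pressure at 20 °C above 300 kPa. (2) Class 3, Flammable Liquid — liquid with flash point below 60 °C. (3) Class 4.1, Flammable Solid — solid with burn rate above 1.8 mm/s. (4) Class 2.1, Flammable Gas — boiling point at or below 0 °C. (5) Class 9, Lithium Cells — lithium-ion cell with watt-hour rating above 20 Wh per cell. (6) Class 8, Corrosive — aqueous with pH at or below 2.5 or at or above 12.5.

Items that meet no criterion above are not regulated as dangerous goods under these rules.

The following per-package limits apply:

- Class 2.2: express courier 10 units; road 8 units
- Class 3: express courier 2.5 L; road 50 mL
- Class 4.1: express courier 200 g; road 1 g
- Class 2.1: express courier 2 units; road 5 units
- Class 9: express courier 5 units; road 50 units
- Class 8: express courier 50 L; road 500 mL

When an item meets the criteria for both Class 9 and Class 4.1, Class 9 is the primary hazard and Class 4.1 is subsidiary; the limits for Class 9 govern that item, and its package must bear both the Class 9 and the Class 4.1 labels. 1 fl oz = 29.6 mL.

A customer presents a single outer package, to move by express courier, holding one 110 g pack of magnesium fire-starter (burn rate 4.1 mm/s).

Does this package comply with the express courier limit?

Yes

Burn rate 4.1 mm/s meets the Class 4.1 criterion (Flammable Solid), so the magnesium fire-starter is Class 4.1.
Class 4.1 quantity: 110 g.
110 g is within the express courier limit of 200 g for Class 4.1.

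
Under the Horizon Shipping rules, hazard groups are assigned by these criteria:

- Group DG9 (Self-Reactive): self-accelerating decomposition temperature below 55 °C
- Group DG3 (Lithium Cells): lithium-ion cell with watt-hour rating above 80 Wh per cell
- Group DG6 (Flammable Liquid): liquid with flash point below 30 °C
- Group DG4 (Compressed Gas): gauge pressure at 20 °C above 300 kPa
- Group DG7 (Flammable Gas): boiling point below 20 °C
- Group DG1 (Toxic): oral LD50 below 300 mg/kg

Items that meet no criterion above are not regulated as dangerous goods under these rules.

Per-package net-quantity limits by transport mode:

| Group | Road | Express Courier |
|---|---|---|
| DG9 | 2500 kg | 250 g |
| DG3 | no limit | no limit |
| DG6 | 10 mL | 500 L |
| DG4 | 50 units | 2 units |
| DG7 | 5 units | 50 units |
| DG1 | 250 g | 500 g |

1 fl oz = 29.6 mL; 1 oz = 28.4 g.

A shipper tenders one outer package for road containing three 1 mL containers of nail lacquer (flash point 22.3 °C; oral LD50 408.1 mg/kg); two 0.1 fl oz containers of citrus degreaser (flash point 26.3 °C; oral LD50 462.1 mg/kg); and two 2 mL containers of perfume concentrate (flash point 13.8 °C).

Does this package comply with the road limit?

Flash point 22.3 °C meets the Group DG6 criterion (Flammable Liquid), so the nail lacquer is Group DG6.
The citrus degreaser has flash point 26.3 °C, which is < 30 °C, so it is Group DG6 (Flammable Liquid).
With flash point 13.8 °C (< 30 °C), the perfume concentrate falls in Group DG6.
Group DG6 net quantity: (three 1 mL containers = 3 mL) + (two 0.1 fl oz containers = 5.92 mL) + (two 2 mL containers = 4 mL) = 12.92 mL.
12.92 mL > 10 mL (road limit, Group DG6) — over the limit.

No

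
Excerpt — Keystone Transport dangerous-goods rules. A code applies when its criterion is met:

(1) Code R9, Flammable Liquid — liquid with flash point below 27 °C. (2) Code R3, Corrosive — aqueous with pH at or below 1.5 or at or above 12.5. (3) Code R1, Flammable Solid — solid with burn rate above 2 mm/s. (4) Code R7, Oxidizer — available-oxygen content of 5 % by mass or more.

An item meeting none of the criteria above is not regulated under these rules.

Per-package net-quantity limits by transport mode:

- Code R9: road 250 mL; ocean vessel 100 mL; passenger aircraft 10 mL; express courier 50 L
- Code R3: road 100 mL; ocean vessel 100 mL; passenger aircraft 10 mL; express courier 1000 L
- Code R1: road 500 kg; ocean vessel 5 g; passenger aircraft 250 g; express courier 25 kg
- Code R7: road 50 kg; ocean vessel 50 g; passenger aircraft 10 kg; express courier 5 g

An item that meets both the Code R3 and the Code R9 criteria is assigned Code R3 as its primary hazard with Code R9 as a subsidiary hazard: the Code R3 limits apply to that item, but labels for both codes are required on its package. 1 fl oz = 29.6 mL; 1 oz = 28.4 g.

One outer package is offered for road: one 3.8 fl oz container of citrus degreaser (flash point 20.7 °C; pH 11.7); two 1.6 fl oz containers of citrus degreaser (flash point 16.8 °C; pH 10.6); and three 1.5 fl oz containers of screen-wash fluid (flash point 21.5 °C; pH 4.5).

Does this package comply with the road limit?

With flash point 20.7 °C (< 27 °C), the citrus degreaser falls in Code R9.
With flash point 16.8 °C (< 27 °C), the citrus degreaser falls in Code R9.
With flash point 21.5 °C (< 27 °C), the screen-wash fluid falls in Code R9.
Total Code R9: (one 3.8 fl oz container = 112.48 mL) + (two 1.6 fl oz containers = 94.72 mL) + (three 1.5 fl oz containers = 133.2 mL) = 340.4 mL.
340.4 mL > 250 mL (road limit, Code R9) — over the limit.

No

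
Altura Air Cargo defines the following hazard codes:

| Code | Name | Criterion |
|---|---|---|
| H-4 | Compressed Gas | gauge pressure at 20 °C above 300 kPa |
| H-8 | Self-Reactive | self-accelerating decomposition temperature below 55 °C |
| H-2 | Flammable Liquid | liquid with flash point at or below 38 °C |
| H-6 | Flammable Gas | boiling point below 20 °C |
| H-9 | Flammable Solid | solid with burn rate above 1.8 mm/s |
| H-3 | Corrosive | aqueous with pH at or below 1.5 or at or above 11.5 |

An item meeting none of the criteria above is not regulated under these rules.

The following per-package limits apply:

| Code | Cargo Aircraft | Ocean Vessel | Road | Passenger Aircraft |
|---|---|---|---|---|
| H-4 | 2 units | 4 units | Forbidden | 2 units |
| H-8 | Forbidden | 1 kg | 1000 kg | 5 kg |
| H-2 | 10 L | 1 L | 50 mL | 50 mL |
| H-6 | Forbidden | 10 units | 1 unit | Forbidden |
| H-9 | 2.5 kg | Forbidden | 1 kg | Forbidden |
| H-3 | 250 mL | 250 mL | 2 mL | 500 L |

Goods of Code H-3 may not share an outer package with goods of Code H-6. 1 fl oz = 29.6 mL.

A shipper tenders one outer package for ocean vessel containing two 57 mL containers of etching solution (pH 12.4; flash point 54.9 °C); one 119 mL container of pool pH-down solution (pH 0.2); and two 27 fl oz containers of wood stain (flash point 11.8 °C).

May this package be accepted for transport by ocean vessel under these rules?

pH 12.4 meets the Code H-3 criterion (Corrosive), so the etching solution is Code H-3.
The pool pH-down solution has pH 0.2, which is ≤ 1.5, so it is Code H-3 (Corrosive).
With flash point 11.8 °C (≤ 38 °C), the wood stain falls in Code H-2.
Total Code H-3: (two 57 mL containers = 114 mL) + 119 mL = 233 mL.
233 mL ≤ 250 mL (ocean vessel limit, Code H-3) — within limit.
Code H-2 quantity: two 27 fl oz containers = 1598.4 mL.
1598.4 mL exceeds the ocean vessel limit of 1 L for Code H-2.
The segregation rule (Code H-3 with Code H-6) does not apply to Code H-3 with Code H-2.

No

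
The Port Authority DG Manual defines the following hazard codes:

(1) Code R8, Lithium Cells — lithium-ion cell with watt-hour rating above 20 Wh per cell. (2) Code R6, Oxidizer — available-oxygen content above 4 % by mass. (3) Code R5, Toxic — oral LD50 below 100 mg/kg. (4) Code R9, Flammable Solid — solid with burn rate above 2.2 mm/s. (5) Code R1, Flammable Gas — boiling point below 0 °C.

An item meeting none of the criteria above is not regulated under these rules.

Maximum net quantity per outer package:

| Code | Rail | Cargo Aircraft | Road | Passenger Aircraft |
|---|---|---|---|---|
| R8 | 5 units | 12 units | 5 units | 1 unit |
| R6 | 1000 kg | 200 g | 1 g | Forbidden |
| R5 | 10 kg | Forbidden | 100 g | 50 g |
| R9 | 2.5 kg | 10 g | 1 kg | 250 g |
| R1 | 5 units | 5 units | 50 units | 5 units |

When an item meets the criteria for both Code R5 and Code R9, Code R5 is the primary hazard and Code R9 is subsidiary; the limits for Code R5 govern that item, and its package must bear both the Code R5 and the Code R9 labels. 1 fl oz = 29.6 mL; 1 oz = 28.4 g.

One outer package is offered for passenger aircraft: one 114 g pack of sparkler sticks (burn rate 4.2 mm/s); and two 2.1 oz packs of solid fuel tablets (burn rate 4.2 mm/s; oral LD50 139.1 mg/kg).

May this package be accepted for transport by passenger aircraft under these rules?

Burn rate 4.2 mm/s meets the Code R9 criterion (Flammable Solid), so the sparkler sticks are Code R9.
Burn rate 4.2 mm/s meets the Code R9 criterion (Flammable Solid), so the solid fuel tablets are Code R9.
Total Code R9: 114 g + (two 2.1 oz packs = 119.28 g) = 233.28 g.
233.28 g ≤ 250 g (passenger aircraft limit, Code R9) — within limit.

Yes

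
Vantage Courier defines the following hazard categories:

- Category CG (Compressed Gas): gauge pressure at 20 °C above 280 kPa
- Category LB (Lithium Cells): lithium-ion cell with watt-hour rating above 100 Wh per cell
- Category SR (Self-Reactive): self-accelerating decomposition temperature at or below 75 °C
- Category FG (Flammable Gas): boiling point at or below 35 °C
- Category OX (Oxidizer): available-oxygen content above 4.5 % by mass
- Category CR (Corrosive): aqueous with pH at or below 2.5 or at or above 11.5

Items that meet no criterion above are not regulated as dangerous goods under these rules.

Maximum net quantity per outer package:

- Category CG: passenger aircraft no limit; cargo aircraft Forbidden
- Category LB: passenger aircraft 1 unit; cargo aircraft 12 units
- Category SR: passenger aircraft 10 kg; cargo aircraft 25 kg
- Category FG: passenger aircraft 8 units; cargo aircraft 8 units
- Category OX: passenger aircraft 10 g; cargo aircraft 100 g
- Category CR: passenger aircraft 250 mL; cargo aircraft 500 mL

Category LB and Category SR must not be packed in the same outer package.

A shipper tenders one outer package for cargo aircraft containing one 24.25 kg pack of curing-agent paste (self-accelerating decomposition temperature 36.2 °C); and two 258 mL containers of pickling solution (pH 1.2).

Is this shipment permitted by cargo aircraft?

Self-accelerating decomposition temperature 36.2 °C meets the Category SR criterion (Self-Reactive), so the curing-agent paste is Category SR.
With pH 1.2 (≤ 2.5), the pickling solution falls in Category CR.
Category CR quantity: two 258 mL containers = 516 mL.
516 mL > 500 mL (cargo aircraft limit, Category CR) — over the limit.
Category SR quantity: 24.25 kg.
That is within the Category SR cargo aircraft limit of 25 kg.
The segregation rule (Category LB with Category SR) does not apply to Category CR with Category SR.

No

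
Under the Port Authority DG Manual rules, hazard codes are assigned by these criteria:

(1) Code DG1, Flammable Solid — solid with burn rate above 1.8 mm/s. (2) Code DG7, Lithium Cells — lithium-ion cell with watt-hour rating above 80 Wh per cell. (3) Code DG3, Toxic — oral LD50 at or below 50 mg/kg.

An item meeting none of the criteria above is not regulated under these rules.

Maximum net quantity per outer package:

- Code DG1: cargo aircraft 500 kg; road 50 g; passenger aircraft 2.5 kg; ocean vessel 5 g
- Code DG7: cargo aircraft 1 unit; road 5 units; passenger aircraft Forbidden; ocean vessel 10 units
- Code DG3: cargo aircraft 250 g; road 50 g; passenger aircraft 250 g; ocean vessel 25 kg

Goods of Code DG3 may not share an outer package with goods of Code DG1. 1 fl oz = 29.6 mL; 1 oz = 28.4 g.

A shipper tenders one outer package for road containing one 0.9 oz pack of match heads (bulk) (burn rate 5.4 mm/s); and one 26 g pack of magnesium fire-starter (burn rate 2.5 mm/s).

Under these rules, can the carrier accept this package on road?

Match heads (bulk): burn rate 5.4 mm/s > 1.8 mm/s → Code DG1 (Flammable Solid).
The magnesium fire-starter has burn rate 2.5 mm/s, which is > 1.8 mm/s, so it is Code DG1 (Flammable Solid).
Total Code DG1: (one 0.9 oz pack = 25.56 g) + 26 g = 51.56 g.
51.56 g exceeds the road limit of 50 g for Code DG1.

No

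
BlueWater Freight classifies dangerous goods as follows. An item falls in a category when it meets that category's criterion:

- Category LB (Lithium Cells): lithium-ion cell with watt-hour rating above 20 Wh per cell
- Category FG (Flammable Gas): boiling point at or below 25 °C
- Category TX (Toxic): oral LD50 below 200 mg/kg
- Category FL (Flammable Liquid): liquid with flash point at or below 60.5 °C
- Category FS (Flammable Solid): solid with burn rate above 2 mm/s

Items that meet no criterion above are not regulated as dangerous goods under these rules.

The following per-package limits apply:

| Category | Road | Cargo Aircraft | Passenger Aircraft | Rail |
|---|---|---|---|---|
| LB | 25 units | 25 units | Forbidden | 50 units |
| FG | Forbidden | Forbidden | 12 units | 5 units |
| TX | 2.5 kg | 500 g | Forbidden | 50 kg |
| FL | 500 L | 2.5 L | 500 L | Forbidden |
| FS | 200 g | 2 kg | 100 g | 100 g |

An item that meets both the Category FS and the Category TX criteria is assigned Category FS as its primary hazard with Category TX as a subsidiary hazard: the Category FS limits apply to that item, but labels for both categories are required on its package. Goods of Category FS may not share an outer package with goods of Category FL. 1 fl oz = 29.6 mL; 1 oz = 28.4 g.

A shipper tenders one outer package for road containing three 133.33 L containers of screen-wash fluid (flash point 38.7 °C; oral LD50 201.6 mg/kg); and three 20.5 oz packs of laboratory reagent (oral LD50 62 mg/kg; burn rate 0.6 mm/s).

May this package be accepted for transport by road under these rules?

With flash point 38.7 °C (≤ 60.5 °C), the screen-wash fluid falls in Category FL.
With oral LD50 62 mg/kg (< 200 mg/kg), the laboratory reagent falls in Category TX.
Category FL quantity: three 133.33 L containers = 399.99 L.
That is within the Category FL road limit of 500 L.
Category TX quantity: three 20.5 oz packs = 1746.6 g.
That is within the Category TX road limit of 2.5 kg.
The segregation rule (Category FS with Category FL) does not apply to Category FL with Category TX.
Every hazard category is within its road limit and no segregation rule is violated.

Yes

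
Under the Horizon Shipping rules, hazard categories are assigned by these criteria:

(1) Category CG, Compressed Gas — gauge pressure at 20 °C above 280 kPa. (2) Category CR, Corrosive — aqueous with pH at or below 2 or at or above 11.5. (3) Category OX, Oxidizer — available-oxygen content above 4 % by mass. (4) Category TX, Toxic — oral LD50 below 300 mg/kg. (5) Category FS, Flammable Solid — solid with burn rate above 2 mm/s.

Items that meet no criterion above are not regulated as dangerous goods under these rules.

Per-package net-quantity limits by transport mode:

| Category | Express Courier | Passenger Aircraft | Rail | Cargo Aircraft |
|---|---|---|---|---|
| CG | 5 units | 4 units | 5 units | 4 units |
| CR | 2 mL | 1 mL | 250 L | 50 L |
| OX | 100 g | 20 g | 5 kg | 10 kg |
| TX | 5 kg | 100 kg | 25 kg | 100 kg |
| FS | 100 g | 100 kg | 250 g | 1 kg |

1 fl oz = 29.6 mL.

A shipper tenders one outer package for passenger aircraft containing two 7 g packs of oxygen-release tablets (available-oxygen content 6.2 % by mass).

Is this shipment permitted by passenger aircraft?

Yes

Oxygen-release tablets: available-oxygen content 6.2 % by mass > 4 % by mass → Category OX (Oxidizer).
Category OX quantity: two 7 g packs = 14 g.
14 g ≤ 20 g (passenger aircraft limit, Category OX) — within limit.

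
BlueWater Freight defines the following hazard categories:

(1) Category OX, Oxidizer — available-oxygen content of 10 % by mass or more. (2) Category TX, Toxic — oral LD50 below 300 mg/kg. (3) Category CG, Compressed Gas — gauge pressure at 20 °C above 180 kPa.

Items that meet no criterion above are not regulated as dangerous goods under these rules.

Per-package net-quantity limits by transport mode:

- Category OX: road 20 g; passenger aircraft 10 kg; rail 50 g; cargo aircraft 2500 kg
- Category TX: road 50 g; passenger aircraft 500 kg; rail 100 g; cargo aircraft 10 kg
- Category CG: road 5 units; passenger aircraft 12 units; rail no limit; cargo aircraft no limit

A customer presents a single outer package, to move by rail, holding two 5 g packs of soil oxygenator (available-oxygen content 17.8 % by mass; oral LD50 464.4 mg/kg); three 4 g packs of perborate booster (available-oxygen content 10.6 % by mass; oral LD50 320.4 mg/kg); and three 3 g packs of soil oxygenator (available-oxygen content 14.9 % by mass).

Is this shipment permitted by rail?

Yes

The soil oxygenator has available-oxygen content 17.8 % by mass, which is ≥ 10 % by mass, so it is Category OX (Oxidizer).
Available-oxygen content 10.6 % by mass meets the Category OX criterion (Oxidizer), so the perborate booster is Category OX.
The soil oxygenator has available-oxygen content 14.9 % by mass, which is ≥ 10 % by mass, so it is Category OX (Oxidizer).
Category OX net quantity: (two 5 g packs = 10 g) + (three 4 g packs = 12 g) + (three 3 g packs = 9 g) = 31 g.
31 g is within the rail limit of 50 g for Category OX.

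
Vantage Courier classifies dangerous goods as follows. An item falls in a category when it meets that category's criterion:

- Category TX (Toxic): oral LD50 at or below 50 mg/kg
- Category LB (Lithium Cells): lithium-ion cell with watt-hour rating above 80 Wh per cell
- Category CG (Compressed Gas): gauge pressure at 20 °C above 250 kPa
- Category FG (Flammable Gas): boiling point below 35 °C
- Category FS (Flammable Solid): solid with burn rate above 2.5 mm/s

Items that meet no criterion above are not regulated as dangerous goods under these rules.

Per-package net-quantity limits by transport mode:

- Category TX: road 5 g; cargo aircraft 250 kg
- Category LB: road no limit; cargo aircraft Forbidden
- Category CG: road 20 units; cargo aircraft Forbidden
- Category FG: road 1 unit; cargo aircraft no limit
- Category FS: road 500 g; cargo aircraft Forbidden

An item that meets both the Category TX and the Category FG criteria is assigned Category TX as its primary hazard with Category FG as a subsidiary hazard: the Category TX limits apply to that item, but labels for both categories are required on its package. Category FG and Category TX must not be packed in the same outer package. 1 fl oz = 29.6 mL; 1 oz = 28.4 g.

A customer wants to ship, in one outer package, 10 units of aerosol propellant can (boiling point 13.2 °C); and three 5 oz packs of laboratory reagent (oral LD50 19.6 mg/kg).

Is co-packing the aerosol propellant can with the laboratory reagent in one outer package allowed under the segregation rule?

The aerosol propellant can has boiling point 13.2 °C, which is < 35 °C, so it is Category FG (Flammable Gas).
Laboratory reagent: oral LD50 19.6 mg/kg ≤ 50 mg/kg → Category TX (Toxic).
Category FG and Category TX may not share an outer package.

No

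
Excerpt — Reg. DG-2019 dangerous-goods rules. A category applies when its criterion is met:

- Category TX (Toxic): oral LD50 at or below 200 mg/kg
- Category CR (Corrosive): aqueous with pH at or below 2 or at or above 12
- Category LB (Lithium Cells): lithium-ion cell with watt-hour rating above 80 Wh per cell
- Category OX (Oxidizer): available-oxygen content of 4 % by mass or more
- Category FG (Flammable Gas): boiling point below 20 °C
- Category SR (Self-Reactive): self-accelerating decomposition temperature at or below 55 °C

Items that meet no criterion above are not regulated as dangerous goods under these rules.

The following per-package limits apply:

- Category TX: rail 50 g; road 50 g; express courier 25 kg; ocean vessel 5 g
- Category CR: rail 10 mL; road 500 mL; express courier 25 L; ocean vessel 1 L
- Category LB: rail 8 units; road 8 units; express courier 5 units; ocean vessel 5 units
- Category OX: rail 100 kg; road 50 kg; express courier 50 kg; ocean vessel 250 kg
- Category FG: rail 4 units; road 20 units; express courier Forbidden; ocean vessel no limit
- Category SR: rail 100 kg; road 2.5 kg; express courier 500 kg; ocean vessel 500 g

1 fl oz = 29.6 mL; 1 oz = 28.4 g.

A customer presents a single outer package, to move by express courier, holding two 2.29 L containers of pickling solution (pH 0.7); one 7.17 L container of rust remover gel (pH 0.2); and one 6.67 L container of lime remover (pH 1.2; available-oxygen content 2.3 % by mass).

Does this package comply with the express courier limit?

Yes

The pickling solution has pH 0.7, which is ≤ 2, so it is Category CR (Corrosive).
With pH 0.2 (≤ 2), the rust remover gel falls in Category CR.
pH 1.2 meets the Category CR criterion (Corrosive), so the lime remover is Category CR.
Total Category CR: (two 2.29 L containers = 4.58 L) + 7.17 L + 6.67 L = 18.42 L.
18.42 L is within the express courier limit of 25 L for Category CR.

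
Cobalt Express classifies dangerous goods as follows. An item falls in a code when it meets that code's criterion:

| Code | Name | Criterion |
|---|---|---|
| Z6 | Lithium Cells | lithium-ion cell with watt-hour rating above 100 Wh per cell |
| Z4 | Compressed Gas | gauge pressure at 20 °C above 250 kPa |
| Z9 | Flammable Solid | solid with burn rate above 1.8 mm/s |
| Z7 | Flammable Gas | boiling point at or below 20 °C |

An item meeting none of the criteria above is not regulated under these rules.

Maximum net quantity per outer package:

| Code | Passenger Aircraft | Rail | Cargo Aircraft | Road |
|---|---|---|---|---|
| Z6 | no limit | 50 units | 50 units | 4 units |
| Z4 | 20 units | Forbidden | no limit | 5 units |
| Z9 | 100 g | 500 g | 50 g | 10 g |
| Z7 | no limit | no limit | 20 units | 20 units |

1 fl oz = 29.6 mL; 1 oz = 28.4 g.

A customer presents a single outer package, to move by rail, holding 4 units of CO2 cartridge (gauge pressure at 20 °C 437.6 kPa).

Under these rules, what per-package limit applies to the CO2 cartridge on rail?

Forbidden

CO2 cartridge: gauge pressure at 20 °C 437.6 kPa > 250 kPa → Code Z4 (Compressed Gas).
The rail limit for Code Z4 is Forbidden.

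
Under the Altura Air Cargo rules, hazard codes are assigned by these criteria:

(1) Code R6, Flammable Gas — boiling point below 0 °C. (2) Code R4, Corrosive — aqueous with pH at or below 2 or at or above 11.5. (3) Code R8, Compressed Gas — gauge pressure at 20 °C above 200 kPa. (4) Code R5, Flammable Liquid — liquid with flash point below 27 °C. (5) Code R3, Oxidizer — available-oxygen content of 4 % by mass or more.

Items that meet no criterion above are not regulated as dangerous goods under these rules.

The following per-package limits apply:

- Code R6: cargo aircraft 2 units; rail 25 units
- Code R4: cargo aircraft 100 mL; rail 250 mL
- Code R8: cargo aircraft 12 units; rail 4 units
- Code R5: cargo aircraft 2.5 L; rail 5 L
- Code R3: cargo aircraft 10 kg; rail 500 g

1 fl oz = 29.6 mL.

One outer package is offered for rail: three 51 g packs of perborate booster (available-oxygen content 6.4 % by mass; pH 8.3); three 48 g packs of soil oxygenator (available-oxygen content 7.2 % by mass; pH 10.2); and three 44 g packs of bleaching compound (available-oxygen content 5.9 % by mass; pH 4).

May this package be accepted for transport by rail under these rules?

Yes

Available-oxygen content 6.4 % by mass meets the Code R3 criterion (Oxidizer), so the perborate booster is Code R3.
With available-oxygen content 7.2 % by mass (≥ 4 % by mass), the soil oxygenator falls in Code R3.
The bleaching compound has available-oxygen content 5.9 % by mass, which is ≥ 4 % by mass, so it is Code R3 (Oxidizer).
Code R3 net quantity: (three 51 g packs = 153 g) + (three 48 g packs = 144 g) + (three 44 g packs = 132 g) = 429 g.
429 g is within the rail limit of 500 g for Code R3.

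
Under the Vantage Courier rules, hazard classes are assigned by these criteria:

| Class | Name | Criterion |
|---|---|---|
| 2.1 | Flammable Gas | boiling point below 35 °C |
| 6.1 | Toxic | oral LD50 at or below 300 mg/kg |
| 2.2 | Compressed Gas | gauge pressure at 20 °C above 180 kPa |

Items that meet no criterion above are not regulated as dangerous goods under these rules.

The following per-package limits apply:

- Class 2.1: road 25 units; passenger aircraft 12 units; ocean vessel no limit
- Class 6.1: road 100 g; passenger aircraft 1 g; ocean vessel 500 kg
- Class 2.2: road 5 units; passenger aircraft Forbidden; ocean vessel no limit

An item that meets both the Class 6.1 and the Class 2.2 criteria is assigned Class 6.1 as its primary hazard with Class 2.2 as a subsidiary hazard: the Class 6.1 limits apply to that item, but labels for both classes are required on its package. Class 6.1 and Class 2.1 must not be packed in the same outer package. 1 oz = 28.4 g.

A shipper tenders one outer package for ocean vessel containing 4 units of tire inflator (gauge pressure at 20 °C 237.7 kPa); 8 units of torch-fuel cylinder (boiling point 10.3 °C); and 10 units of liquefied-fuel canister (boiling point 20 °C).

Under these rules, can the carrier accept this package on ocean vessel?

With gauge pressure at 20 °C 237.7 kPa (> 180 kPa), the tire inflator falls in Class 2.2.
The torch-fuel cylinder has boiling point 10.3 °C, which is < 35 °C, so it is Class 2.1 (Flammable Gas).
With boiling point 20 °C (< 35 °C), the liquefied-fuel canister falls in Class 2.1.
Class 2.1 net quantity: 8 units + 10 units = 18 units.
Class 2.1 has no per-package limit by ocean vessel.
Class 2.2 quantity: 4 units.
Class 2.2 has no per-package limit by ocean vessel.
The segregation rule (Class 6.1 with Class 2.1) does not apply to Class 2.1 with Class 2.2.
Every hazard class is within its ocean vessel limit and no segregation rule is violated.

Yes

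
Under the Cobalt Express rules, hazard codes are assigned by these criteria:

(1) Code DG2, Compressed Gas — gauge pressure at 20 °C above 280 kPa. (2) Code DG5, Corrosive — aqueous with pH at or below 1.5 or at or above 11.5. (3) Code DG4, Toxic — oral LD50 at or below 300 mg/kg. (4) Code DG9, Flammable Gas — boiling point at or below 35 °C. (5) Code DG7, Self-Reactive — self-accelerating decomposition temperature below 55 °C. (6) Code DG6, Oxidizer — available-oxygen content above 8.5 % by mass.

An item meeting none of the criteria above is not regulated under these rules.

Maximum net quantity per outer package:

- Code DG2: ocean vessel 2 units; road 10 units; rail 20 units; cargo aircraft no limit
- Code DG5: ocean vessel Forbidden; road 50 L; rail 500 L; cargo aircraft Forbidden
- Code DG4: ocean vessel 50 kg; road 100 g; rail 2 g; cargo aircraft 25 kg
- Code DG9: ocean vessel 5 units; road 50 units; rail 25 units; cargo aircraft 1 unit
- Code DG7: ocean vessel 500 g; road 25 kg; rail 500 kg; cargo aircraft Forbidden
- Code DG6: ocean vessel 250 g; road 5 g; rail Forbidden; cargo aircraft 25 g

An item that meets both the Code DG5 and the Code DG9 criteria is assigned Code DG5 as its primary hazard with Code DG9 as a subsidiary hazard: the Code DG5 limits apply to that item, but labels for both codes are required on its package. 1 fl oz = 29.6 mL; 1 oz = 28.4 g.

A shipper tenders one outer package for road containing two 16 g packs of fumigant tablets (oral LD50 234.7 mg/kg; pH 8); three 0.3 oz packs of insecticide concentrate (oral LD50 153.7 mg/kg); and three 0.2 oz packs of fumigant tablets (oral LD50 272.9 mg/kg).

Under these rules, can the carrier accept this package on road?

With oral LD50 234.7 mg/kg (≤ 300 mg/kg), the fumigant tablets fall in Code DG4.
With oral LD50 153.7 mg/kg (≤ 300 mg/kg), the insecticide concentrate falls in Code DG4.
Oral LD50 272.9 mg/kg meets the Code DG4 criterion (Toxic), so the fumigant tablets are Code DG4.
Total Code DG4: (two 16 g packs = 32 g) + (three 0.3 oz packs = 25.56 g) + (three 0.2 oz packs = 17.04 g) = 74.6 g.
74.6 g ≤ 100 g (road limit, Code DG4) — within limit.

Yes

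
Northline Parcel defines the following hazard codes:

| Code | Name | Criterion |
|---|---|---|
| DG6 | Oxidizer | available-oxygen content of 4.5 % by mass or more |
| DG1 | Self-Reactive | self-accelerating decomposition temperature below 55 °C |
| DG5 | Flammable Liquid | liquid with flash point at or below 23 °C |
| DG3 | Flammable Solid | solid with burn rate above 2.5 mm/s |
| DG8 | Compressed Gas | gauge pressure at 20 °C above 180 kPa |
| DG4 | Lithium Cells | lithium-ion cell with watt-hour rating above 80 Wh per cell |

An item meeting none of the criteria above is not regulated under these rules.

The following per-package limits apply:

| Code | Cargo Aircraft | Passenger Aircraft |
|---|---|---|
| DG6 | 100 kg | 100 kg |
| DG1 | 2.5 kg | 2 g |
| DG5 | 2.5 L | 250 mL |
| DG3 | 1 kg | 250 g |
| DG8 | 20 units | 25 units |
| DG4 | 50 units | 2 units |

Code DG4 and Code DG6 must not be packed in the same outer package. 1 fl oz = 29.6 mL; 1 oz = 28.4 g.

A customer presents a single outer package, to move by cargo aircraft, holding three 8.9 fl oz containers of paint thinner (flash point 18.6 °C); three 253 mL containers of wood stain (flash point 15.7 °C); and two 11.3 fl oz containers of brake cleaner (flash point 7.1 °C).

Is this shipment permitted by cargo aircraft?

With flash point 18.6 °C (≤ 23 °C), the paint thinner falls in Code DG5.
Wood stain: flash point 15.7 °C ≤ 23 °C → Code DG5 (Flammable Liquid).
Flash point 7.1 °C meets the Code DG5 criterion (Flammable Liquid), so the brake cleaner is Code DG5.
Total Code DG5: (three 8.9 fl oz containers = 790.32 mL) + (three 253 mL containers = 759 mL) + (two 11.3 fl oz containers = 668.96 mL) = 2218.28 mL.
2218.28 mL is within the cargo aircraft limit of 2.5 L for Code DG5.

Yes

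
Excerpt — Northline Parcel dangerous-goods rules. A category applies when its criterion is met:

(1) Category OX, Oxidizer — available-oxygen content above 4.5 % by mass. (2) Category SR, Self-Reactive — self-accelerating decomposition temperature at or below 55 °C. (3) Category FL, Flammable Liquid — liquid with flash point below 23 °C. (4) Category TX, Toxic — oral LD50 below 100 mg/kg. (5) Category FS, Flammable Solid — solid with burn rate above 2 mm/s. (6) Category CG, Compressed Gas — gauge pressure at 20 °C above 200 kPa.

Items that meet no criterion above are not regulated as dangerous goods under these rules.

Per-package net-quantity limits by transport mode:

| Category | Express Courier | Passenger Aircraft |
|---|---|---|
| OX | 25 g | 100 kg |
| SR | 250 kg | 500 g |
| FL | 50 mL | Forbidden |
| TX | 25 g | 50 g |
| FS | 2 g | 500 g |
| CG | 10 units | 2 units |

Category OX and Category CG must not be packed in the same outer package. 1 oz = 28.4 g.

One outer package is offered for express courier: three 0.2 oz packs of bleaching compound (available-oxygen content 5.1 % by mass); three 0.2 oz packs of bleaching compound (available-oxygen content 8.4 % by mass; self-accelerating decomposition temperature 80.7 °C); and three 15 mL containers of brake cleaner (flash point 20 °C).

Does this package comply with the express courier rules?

With available-oxygen content 5.1 % by mass (> 4.5 % by mass), the bleaching compound falls in Category OX.
The bleaching compound has available-oxygen content 8.4 % by mass, which is > 4.5 % by mass, so it is Category OX (Oxidizer).
With flash point 20 °C (< 23 °C), the brake cleaner falls in Category FL.
Category OX net quantity: (three 0.2 oz packs = 17.04 g) + (three 0.2 oz packs = 17.04 g) = 34.08 g.
34.08 g exceeds the express courier limit of 25 g for Category OX.
Category FL quantity: three 15 mL containers = 45 mL.
45 mL is within the express courier limit of 50 mL for Category FL.
The segregation rule (Category OX with Category CG) does not apply to Category OX with Category FL.

No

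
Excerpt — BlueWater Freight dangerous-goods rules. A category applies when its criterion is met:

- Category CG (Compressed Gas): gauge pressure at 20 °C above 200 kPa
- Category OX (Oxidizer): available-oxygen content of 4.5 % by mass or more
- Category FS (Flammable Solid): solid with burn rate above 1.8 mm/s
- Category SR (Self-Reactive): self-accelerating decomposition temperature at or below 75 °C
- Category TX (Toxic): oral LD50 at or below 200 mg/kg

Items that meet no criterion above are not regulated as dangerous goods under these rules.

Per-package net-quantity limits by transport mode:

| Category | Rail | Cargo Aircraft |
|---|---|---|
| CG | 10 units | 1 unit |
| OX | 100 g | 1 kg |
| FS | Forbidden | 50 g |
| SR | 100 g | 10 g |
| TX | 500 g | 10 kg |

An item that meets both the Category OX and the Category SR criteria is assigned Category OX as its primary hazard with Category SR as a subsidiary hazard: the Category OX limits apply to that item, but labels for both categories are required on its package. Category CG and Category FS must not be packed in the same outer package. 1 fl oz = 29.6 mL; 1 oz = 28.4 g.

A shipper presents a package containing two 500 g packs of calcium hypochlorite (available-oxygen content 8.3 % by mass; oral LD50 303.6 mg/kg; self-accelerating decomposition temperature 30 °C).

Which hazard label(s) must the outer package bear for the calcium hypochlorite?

With available-oxygen content 8.3 % by mass (≥ 4.5 % by mass), the calcium hypochlorite falls in Category OX.
Calcium hypochlorite: self-accelerating decomposition temperature 30 °C ≤ 75 °C → Category SR (Self-Reactive).
By the precedence rule Category OX is primary and Category SR is subsidiary, and that rule requires both labels on the package.

Category OX and SR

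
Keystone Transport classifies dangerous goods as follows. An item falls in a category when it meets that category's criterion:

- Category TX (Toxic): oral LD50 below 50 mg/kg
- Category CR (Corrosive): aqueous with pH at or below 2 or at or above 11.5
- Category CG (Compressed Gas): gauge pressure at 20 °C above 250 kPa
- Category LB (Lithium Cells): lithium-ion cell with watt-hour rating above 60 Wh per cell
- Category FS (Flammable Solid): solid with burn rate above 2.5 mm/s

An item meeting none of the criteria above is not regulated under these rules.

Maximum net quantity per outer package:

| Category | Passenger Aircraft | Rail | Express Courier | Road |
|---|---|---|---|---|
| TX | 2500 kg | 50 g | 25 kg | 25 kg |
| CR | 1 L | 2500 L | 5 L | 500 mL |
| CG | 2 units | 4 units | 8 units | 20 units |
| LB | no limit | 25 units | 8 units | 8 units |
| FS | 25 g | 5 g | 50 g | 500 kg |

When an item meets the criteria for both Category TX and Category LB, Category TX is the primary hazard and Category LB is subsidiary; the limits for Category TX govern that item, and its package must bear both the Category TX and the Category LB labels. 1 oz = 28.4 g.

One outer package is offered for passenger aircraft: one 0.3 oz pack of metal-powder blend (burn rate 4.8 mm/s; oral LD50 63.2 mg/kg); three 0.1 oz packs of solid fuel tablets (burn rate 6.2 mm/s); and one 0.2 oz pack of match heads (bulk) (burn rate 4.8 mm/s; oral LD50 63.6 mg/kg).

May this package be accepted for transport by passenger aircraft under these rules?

Yes

Metal-powder blend: burn rate 4.8 mm/s > 2.5 mm/s → Category FS (Flammable Solid).
With burn rate 6.2 mm/s (> 2.5 mm/s), the solid fuel tablets fall in Category FS.
With burn rate 4.8 mm/s (> 2.5 mm/s), the match heads (bulk) fall in Category FS.
Category FS net quantity: (one 0.3 oz pack = 8.52 g) + (three 0.1 oz packs = 8.52 g) + (one 0.2 oz pack = 5.68 g) = 22.72 g.
22.72 g is within the passenger aircraft limit of 25 g for Category FS.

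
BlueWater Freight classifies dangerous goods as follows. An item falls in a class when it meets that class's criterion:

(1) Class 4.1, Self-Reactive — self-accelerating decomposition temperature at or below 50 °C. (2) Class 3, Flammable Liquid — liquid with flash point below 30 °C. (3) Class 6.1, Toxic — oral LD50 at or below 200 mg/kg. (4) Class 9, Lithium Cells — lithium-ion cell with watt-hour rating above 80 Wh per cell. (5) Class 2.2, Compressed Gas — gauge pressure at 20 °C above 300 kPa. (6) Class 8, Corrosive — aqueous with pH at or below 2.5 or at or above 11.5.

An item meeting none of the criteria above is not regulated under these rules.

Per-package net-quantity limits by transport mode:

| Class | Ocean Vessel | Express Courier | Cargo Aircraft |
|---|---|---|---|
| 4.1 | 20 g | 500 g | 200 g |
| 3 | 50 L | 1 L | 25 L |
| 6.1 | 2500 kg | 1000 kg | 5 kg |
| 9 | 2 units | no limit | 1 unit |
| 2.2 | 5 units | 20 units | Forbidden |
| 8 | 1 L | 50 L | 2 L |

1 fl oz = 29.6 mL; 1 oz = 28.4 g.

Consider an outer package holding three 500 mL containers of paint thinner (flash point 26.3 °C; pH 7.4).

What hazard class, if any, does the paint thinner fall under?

Flash point 26.3 °C meets the Class 3 criterion (Flammable Liquid), so the paint thinner is Class 3.

Class 3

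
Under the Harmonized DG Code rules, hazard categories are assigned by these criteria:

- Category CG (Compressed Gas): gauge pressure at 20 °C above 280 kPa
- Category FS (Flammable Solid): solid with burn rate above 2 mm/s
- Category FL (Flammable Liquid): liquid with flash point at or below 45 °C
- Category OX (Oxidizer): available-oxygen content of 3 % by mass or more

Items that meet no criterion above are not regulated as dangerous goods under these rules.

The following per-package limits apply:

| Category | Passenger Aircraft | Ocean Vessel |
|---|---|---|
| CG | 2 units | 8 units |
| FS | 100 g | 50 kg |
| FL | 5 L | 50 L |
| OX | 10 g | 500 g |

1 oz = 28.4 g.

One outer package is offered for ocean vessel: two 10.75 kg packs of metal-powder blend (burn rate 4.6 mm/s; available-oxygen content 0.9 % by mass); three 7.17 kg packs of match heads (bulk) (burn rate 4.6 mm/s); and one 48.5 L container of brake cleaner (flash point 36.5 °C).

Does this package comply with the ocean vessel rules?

Yes

The metal-powder blend has burn rate 4.6 mm/s, which is > 2 mm/s, so it is Category FS (Flammable Solid).
Match heads (bulk): burn rate 4.6 mm/s > 2 mm/s → Category FS (Flammable Solid).
With flash point 36.5 °C (≤ 45 °C), the brake cleaner falls in Category FL.
Category FL quantity: 48.5 L.
That is within the Category FL ocean vessel limit of 50 L.
Category FS net quantity: (two 10.75 kg packs = 21.5 kg) + (three 7.17 kg packs = 21.51 kg) = 43.01 kg.
43.01 kg is within the ocean vessel limit of 50 kg for Category FS.
Every hazard category is within its ocean vessel limit and no segregation rule is violated.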